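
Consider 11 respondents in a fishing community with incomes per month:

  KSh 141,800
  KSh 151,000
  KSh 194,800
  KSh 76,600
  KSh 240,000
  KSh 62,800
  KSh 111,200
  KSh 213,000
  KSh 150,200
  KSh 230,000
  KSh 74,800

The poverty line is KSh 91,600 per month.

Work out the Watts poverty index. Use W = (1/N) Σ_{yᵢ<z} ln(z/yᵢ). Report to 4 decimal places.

Below the line: KSh 62,800, KSh 74,800, KSh 76,600 (q = 3 of N = 11).
ln(z/y) terms: ln(91600/62800) = 0.3775; ln(91600/74800) = 0.2026; ln(91600/76600) = 0.1788.
W = 0.758924 / 11 = 0.0690.

0.0690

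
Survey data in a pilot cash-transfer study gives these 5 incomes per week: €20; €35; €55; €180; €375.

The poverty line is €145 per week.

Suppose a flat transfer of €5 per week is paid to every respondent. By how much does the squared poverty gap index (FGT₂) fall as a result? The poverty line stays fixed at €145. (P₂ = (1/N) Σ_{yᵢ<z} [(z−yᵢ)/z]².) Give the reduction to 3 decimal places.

Before: below the line — €20, €35, €55; squared poverty gap index (FGT₂) = 0.34078.
After the €5 transfer: below the line — €25, €40, €60; squared poverty gap index (FGT₂) = 0.31058.
Reduction = 0.34078 − 0.31058 = 0.030.

0.030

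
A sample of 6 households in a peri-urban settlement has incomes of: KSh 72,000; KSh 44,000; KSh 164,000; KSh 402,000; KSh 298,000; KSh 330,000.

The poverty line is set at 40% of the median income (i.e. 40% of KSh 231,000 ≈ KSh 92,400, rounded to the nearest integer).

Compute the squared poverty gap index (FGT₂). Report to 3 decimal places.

0.054

Incomes under z: KSh 44,000, KSh 72,000 (q = 2 of N = 6).
Relative gaps: (92400−44000)/92400 = 0.5238; (92400−72000)/92400 = 0.2208.
Squared: 0.2744; 0.0487.
Sum = 0.323120; P₂ = 0.323120 / 6 = 0.054.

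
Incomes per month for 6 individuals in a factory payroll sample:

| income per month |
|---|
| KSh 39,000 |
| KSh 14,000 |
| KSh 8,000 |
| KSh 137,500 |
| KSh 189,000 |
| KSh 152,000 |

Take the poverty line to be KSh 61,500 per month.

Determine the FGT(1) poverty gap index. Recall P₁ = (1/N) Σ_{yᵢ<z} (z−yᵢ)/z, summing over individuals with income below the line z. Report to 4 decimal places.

0.3347

Poor units: KSh 8,000, KSh 14,000, KSh 39,000 (q = 3 of N = 6).
Normalized shortfalls: (61500−8000)/61500 = 0.8699; (61500−14000)/61500 = 0.7724; (61500−39000)/61500 = 0.3659.
Sum of shortfalls = 2.008130; P₁ averages over all N: 2.008130 / 6 = 0.3347.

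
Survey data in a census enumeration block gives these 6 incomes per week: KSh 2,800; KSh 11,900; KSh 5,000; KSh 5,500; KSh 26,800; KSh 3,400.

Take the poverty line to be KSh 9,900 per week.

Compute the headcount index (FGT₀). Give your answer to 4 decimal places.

4 of the 6 households have income below KSh 9,900.
H = 4/6 = 0.6667.

0.6667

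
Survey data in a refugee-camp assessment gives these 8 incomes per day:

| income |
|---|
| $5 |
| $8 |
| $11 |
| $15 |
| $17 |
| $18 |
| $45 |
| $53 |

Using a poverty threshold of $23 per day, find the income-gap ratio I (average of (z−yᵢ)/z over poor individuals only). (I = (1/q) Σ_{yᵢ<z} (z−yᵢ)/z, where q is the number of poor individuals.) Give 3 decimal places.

Below the line: $5, $8, $11, $15, $17, $18 (q = 6 of N = 8).
Shortfall ratios (z−y)/z: 0.7826, 0.6522, 0.5217, 0.3478, 0.2609, 0.2174; sum = 2.782609.
I averages over the q = 6 poor units only: 2.782609 / 6 = 0.464.

0.464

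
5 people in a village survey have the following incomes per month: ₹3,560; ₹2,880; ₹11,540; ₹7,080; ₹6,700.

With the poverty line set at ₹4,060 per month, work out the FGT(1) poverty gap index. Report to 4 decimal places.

Below z: ₹2,880, ₹3,560 (q = 2 of N = 5).
Normalized shortfalls: (4060−2880)/4060 = 0.2906; (4060−3560)/4060 = 0.1232.
Sum of shortfalls = 0.413793; P₁ averages over all N: 0.413793 / 5 = 0.0828.

0.0828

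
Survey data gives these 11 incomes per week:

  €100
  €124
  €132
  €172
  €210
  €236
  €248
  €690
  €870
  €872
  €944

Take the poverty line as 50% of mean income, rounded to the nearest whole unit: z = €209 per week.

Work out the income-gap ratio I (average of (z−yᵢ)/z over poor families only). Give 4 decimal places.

Poor units: €100, €124, €132, €172 (q = 4 of N = 11).
Relative gaps: 0.5215, 0.4067, 0.3684, 0.1770; sum = 1.473684.
I averages over the q = 4 poor units only: 1.473684 / 4 = 0.3684.

0.3684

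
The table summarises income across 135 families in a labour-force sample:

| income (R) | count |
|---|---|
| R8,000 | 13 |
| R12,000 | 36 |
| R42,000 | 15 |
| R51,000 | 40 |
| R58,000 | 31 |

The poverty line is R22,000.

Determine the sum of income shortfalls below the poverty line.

R542,000

Poor units: 13×R8,000, 36×R12,000 (q = 49 of N = 135).
Individual gaps: 13×(22000−8000) = 182000; 36×(22000−12000) = 360000.
Aggregate gap = R542,000.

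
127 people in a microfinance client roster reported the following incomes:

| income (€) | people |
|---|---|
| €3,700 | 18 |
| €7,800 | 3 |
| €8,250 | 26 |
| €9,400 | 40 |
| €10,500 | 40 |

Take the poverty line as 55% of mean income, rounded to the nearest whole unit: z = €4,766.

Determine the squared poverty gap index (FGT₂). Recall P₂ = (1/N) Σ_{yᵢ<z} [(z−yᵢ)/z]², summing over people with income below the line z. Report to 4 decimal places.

Below the line: 18×€3,700 (q = 18 of N = 127).
Relative gaps: (4766−3700)/4766 = 0.2237 (×18).
Squared: 0.0500 (×18).
Sum = 0.900490; P₂ = 0.900490 / 127 = 0.0071.

0.0071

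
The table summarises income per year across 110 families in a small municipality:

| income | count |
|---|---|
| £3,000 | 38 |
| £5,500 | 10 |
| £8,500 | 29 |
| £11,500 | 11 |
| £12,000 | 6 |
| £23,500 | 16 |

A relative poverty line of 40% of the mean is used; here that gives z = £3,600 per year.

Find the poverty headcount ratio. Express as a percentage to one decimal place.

38 of the 110 families have income below £3,600.
H = 38/110 = 34.5%.

34.5%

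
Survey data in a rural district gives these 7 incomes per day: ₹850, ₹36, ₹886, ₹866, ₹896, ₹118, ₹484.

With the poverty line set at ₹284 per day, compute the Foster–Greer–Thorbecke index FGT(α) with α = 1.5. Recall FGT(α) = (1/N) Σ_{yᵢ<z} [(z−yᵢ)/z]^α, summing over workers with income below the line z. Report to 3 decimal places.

0.180

Below the line: ₹36, ₹118 (q = 2 of N = 7).
Gap ratios (z−y)/z: (284−36)/284 = 0.8732; (284−118)/284 = 0.5845.
Raised to α = 1.5: 0.81602; 0.44687.
Sum = 1.262892; FGT(1.5) = 1.262892 / 7 = 0.180.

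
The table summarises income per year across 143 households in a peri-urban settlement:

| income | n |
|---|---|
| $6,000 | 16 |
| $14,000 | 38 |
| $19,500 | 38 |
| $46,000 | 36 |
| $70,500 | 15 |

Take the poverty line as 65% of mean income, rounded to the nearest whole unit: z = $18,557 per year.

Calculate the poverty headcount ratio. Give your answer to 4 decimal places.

0.3776

54 of the 143 households have income below $18,557.
H = 54/143 = 0.3776.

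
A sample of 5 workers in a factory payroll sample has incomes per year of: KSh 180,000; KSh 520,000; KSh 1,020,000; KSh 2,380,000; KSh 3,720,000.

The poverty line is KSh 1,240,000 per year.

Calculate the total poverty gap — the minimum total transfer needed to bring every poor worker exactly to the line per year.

KSh 2,000,000

Incomes under z: KSh 180,000, KSh 520,000, KSh 1,020,000 (q = 3 of N = 5).
Individual gaps: 1240000−180000 = 1060000; 1240000−520000 = 720000; 1240000−1020000 = 220000.
Aggregate gap = KSh 2,000,000.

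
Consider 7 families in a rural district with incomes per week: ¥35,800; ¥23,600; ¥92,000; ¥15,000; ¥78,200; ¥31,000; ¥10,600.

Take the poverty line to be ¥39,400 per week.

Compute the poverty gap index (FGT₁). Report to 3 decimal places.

0.294

Incomes under z: ¥10,600, ¥15,000, ¥23,600, ¥31,000, ¥35,800 (q = 5 of N = 7).
Gap ratios (z−y)/z: (39400−10600)/39400 = 0.7310; (39400−15000)/39400 = 0.6193; (39400−23600)/39400 = 0.4010; (39400−31000)/39400 = 0.2132; (39400−35800)/39400 = 0.0914.
Sum of shortfalls = 2.055838; P₁ averages over all N: 2.055838 / 7 = 0.294.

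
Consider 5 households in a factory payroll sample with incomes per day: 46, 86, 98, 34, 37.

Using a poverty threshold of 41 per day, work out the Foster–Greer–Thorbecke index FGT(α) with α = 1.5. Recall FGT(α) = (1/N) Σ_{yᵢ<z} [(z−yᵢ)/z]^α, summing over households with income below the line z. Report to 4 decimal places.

0.0202

Below z: 34, 37 (q = 2 of N = 5).
Gap ratios (z−y)/z: (41−34)/41 = 0.1707; (41−37)/41 = 0.0976.
Raised to α = 1.5: 0.07055; 0.03047.
Sum = 0.101019; FGT(1.5) = 0.101019 / 5 = 0.0202.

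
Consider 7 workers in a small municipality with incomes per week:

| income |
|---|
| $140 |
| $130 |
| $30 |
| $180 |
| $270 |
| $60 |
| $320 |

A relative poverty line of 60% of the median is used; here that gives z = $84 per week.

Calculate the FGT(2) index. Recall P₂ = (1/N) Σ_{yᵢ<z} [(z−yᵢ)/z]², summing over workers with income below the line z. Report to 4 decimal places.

Poor units: $30, $60 (q = 2 of N = 7).
Gap ratios (z−y)/z: (84−30)/84 = 0.6429; (84−60)/84 = 0.2857.
Squared: 0.4133; 0.0816.
Sum = 0.494898; P₂ = 0.494898 / 7 = 0.0707.

0.0707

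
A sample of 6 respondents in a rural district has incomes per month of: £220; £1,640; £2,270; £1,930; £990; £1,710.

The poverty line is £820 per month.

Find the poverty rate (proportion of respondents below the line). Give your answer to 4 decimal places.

1 of the 6 respondents have income below £820.
H = 1/6 = 0.1667.

0.1667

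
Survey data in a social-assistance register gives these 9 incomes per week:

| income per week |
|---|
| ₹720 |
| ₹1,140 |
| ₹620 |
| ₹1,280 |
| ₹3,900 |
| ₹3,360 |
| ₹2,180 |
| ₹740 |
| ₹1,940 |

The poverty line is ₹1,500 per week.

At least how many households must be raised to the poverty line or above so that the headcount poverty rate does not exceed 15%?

4

Currently q = 5 of N = 9 are below the line (H = 0.556).
A headcount ratio of at most 15% allows at most ⌊0.15 × 9⌋ = 1 poor households.
So at least 5 − 1 = 4 must be lifted.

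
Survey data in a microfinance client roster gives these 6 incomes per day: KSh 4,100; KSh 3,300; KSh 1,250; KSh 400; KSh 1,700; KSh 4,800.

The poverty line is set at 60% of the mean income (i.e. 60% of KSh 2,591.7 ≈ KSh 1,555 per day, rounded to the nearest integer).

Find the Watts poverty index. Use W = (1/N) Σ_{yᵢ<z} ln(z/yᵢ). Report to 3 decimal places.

Below z: KSh 400, KSh 1,250 (q = 2 of N = 6).
Log gaps: ln(1555/400) = 1.3578; ln(1555/1250) = 0.2183.
W = 1.576098 / 6 = 0.263.

0.263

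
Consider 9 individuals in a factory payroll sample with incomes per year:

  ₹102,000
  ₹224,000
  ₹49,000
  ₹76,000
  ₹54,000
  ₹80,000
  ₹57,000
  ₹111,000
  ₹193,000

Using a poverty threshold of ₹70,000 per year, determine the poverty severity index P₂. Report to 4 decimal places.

0.0196

Poor units: ₹49,000, ₹54,000, ₹57,000 (q = 3 of N = 9).
Relative gaps: (70000−49000)/70000 = 0.3000; (70000−54000)/70000 = 0.2286; (70000−57000)/70000 = 0.1857.
Squared: 0.0900; 0.0522; 0.0345.
Sum = 0.176735; P₂ = 0.176735 / 9 = 0.0196.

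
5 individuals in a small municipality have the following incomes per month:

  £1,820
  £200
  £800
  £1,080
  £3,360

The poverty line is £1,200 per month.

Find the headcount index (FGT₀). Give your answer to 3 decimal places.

3 of the 5 individuals have income below £1,200.
H = 3/5 = 0.600.

0.600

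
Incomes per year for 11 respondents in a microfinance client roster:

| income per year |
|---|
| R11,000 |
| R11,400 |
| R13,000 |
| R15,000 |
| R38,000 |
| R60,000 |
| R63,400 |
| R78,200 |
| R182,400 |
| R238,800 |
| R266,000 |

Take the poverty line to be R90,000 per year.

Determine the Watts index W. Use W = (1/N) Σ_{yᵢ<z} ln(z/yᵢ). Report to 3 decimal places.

0.878

Poor units: R11,000, R11,400, R13,000, R15,000, R38,000, R60,000, R63,400, R78,200 (q = 8 of N = 11).
ln(z/y) terms: ln(90000/11000) = 2.1019; ln(90000/11400) = 2.0662; ln(90000/13000) = 1.9349; ln(90000/15000) = 1.7918; ln(90000/38000) = 0.8622; ln(90000/60000) = 0.4055; ln(90000/63400) = 0.3503; ln(90000/78200) = 0.1405.
W = 9.653305 / 11 = 0.878.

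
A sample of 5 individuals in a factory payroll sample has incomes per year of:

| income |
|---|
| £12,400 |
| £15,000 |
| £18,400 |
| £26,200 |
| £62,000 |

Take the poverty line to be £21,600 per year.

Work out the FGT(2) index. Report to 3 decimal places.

Poor units: £12,400, £15,000, £18,400 (q = 3 of N = 5).
Relative gaps: (21600−12400)/21600 = 0.4259; (21600−15000)/21600 = 0.3056; (21600−18400)/21600 = 0.1481.
Squared: 0.1814; 0.0934; 0.0219.
Sum = 0.296725; P₂ = 0.296725 / 5 = 0.059.

0.059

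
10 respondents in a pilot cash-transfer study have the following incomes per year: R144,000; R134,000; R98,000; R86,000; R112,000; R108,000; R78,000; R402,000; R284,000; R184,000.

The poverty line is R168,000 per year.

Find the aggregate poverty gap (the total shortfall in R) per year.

R416,000

Incomes under z: R78,000, R86,000, R98,000, R108,000, R112,000, R134,000, R144,000 (q = 7 of N = 10).
Individual gaps: 168000−78000 = 90000; 168000−86000 = 82000; 168000−98000 = 70000; 168000−108000 = 60000; 168000−112000 = 56000; 168000−134000 = 34000; 168000−144000 = 24000.
Aggregate gap = R416,000.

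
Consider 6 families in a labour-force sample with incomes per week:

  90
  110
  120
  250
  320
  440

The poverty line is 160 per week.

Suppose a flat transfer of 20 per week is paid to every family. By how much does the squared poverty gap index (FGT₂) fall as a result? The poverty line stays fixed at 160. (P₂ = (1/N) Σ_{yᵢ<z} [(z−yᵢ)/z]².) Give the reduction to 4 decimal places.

0.0339

Before: below the line — 90, 110, 120; squared poverty gap index (FGT₂) = 0.058594.
After the 20 transfer: below the line — 110, 130, 140; squared poverty gap index (FGT₂) = 0.024740.
Reduction = 0.058594 − 0.024740 = 0.0339.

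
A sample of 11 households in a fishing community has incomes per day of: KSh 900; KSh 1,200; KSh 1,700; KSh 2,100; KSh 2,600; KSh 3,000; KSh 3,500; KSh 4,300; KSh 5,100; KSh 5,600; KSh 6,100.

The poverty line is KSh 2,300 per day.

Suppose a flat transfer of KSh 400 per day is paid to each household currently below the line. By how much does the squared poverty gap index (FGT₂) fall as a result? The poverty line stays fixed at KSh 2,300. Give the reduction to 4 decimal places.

0.0351

Before: below the line — KSh 900, KSh 1,200, KSh 1,700, KSh 2,100; squared poverty gap index (FGT₂) = 0.061351.
After the KSh 400 transfer: below the line — KSh 1,300, KSh 1,600, KSh 2,100; squared poverty gap index (FGT₂) = 0.026293.
Reduction = 0.061351 − 0.026293 = 0.0351.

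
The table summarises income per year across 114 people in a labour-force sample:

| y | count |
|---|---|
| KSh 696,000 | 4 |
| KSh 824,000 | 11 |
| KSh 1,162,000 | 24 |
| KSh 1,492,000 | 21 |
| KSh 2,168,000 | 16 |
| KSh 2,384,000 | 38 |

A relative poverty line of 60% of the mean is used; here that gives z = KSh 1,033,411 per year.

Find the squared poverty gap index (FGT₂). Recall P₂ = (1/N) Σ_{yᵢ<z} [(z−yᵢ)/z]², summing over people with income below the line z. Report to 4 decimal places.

Incomes under z: 4×KSh 696,000, 11×KSh 824,000 (q = 15 of N = 114).
Shortfall ratios: (1033411−696000)/1033411 = 0.3265 (×4); (1033411−824000)/1033411 = 0.2026 (×11).
Squared: 0.1066 (×4); 0.0411 (×11).
Sum = 0.878110; P₂ = 0.878110 / 114 = 0.0077.

0.0077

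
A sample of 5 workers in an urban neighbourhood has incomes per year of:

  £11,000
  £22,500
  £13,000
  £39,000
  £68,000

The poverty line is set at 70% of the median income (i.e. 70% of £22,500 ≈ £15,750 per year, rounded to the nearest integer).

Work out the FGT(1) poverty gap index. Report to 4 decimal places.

0.0952

Below z: £11,000, £13,000 (q = 2 of N = 5).
Gap ratios (z−y)/z: (15750−11000)/15750 = 0.3016; (15750−13000)/15750 = 0.1746.
Sum of shortfalls = 0.476190; P₁ averages over all N: 0.476190 / 5 = 0.0952.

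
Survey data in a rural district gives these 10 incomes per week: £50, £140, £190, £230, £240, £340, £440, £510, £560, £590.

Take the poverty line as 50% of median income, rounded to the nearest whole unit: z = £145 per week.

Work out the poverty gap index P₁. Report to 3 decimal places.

0.069

Below the line: £50, £140 (q = 2 of N = 10).
Normalized shortfalls: (145−50)/145 = 0.6552; (145−140)/145 = 0.0345.
Σ = 0.689655. Dividing by the full population N = 10 gives P₁ = 0.069.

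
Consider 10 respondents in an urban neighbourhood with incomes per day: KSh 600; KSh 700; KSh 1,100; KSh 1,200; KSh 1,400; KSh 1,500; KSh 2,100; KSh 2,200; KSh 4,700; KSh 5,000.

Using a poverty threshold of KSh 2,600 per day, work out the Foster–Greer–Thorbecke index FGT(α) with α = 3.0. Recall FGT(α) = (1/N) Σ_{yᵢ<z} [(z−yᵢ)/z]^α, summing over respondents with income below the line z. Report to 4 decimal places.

Incomes under z: KSh 600, KSh 700, KSh 1,100, KSh 1,200, KSh 1,400, KSh 1,500, KSh 2,100, KSh 2,200 (q = 8 of N = 10).
Gap ratios (z−y)/z: (2600−600)/2600 = 0.7692; (2600−700)/2600 = 0.7308; (2600−1100)/2600 = 0.5769; (2600−1200)/2600 = 0.5385; (2600−1400)/2600 = 0.4615; (2600−1500)/2600 = 0.4231; (2600−2100)/2600 = 0.1923; (2600−2200)/2600 = 0.1538.
Raised to α = 3.0: 0.45517; 0.39025; 0.19202; 0.15612; 0.09832; 0.07573; 0.00711; 0.00364.
Sum = 1.378357; FGT(3.0) = 1.378357 / 10 = 0.1378.

0.1378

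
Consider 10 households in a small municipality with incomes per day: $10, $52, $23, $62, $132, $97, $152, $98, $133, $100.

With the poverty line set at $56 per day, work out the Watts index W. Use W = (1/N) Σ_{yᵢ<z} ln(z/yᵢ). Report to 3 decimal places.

Below z: $10, $23, $52 (q = 3 of N = 10).
Log gaps: ln(56/10) = 1.7228; ln(56/23) = 0.8899; ln(56/52) = 0.0741.
W = 2.686732 / 10 = 0.269.

0.269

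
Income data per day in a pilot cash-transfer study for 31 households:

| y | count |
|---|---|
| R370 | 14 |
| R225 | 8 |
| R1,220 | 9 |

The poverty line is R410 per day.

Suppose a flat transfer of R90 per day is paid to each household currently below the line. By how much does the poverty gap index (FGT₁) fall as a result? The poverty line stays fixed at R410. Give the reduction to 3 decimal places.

Before: below the line — 8×R225, 14×R370; poverty gap index (FGT₁) = 0.16050.
After the R90 transfer: below the line — 8×R315; poverty gap index (FGT₁) = 0.05980.
Reduction = 0.16050 − 0.05980 = 0.101.

0.101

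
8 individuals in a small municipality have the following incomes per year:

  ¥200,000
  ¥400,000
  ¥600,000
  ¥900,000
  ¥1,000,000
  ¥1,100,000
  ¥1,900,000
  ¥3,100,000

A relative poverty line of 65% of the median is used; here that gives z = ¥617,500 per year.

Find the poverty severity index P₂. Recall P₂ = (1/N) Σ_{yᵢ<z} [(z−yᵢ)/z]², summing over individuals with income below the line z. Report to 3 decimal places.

0.073

Below z: ¥200,000, ¥400,000, ¥600,000 (q = 3 of N = 8).
Relative gaps: (617500−200000)/617500 = 0.6761; (617500−400000)/617500 = 0.3522; (617500−600000)/617500 = 0.0283.
Squared: 0.4571; 0.1241; 0.0008.
Sum = 0.581996; P₂ = 0.581996 / 8 = 0.073.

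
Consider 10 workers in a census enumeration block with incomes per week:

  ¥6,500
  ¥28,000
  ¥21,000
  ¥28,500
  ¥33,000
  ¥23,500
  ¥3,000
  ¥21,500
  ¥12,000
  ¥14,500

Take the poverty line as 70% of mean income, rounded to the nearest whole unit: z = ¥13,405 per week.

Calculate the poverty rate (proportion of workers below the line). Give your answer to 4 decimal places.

3 of the 10 workers have income below ¥13,405.
H = 3/10 = 0.3000.

0.3000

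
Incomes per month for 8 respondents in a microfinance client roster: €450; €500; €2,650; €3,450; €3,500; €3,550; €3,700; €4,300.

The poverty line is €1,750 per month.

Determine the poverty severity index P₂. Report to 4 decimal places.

Poor units: €450, €500 (q = 2 of N = 8).
Gap ratios (z−y)/z: (1750−450)/1750 = 0.7429; (1750−500)/1750 = 0.7143.
Squared: 0.5518; 0.5102.
Sum = 1.062041; P₂ = 1.062041 / 8 = 0.1328.

0.1328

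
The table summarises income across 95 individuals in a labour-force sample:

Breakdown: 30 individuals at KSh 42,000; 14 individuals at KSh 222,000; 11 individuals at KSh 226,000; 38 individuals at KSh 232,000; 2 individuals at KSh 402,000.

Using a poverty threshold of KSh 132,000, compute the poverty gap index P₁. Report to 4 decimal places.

0.2153

Incomes under z: 30×KSh 42,000 (q = 30 of N = 95).
Shortfall ratios: (132000−42000)/132000 = 0.6818 (×30).
Sum of shortfalls = 20.454545; P₁ averages over all N: 20.454545 / 95 = 0.2153.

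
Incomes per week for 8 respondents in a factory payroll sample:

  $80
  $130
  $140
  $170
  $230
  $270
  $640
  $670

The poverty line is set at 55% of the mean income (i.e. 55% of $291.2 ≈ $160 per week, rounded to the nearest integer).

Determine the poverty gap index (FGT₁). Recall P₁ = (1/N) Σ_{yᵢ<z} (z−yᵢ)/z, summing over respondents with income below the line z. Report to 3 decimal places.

Below z: $80, $130, $140 (q = 3 of N = 8).
Shortfall ratios: (160−80)/160 = 0.5000; (160−130)/160 = 0.1875; (160−140)/160 = 0.1250.
Sum of shortfalls = 0.812500; P₁ averages over all N: 0.812500 / 8 = 0.102.

0.102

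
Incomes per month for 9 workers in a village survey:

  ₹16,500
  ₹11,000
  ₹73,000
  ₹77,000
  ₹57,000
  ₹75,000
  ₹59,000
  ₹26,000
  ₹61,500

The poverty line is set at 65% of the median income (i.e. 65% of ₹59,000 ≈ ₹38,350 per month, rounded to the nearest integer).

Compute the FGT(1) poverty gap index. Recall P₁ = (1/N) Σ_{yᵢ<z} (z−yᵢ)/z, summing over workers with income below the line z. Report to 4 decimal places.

0.1783

Below z: ₹11,000, ₹16,500, ₹26,000 (q = 3 of N = 9).
Shortfall ratios: (38350−11000)/38350 = 0.7132; (38350−16500)/38350 = 0.5698; (38350−26000)/38350 = 0.3220.
Σ = 1.604954. Dividing by the full population N = 9 gives P₁ = 0.1783.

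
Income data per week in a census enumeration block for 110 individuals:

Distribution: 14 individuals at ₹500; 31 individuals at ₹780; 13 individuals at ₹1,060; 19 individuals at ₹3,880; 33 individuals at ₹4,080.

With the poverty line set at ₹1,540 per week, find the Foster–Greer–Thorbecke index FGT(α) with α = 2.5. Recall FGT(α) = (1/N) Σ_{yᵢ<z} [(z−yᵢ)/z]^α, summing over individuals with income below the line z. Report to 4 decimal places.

Incomes under z: 14×₹500, 31×₹780, 13×₹1,060 (q = 58 of N = 110).
Shortfall ratios: (1540−500)/1540 = 0.6753 (×14); (1540−780)/1540 = 0.4935 (×31); (1540−1060)/1540 = 0.3117 (×13).
Raised to α = 2.5: 0.37478 (×14); 0.17109 (×31); 0.05424 (×13).
Sum = 11.255954; FGT(2.5) = 11.255954 / 110 = 0.1023.

0.1023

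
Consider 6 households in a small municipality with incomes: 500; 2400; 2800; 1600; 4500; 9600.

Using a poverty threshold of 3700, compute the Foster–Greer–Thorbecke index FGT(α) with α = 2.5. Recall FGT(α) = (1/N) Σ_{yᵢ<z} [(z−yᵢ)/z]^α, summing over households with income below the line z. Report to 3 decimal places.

Poor units: 500, 1600, 2400, 2800 (q = 4 of N = 6).
Gap ratios (z−y)/z: (3700−500)/3700 = 0.8649; (3700−1600)/3700 = 0.5676; (3700−2400)/3700 = 0.3514; (3700−2800)/3700 = 0.2432.
Raised to α = 2.5: 0.69562; 0.24269; 0.07317; 0.02918.
Sum = 1.040658; FGT(2.5) = 1.040658 / 6 = 0.173.

0.173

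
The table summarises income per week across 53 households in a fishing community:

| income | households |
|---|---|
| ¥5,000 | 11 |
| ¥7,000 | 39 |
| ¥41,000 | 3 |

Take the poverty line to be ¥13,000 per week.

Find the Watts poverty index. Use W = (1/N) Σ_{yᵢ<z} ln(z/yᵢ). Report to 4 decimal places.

0.6538

Below z: 11×¥5,000, 39×¥7,000 (q = 50 of N = 53).
Log shortfalls: ln(13000/5000) = 0.9555 (×11); ln(13000/7000) = 0.6190 (×39).
W = 34.653155 / 53 = 0.6538.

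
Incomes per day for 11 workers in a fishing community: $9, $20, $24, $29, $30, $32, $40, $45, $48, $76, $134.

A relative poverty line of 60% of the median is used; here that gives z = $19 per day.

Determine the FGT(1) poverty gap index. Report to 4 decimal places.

Poor units: $9 (q = 1 of N = 11).
Shortfall ratios: (19−9)/19 = 0.5263.
Σ = 0.526316. Dividing by the full population N = 11 gives P₁ = 0.0478.

0.0478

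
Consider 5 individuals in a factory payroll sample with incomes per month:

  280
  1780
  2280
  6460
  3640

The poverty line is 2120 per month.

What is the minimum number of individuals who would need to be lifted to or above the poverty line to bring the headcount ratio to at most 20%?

Currently q = 2 of N = 5 are below the line (H = 0.400).
A headcount ratio of at most 20% allows at most ⌊0.20 × 5⌋ = 1 poor individuals.
So at least 2 − 1 = 1 must be lifted.

1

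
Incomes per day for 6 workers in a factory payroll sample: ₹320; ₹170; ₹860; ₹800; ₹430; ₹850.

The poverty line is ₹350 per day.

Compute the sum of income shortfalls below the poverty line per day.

Below z: ₹170, ₹320 (q = 2 of N = 6).
Individual gaps: 350−170 = 180; 350−320 = 30.
Aggregate gap = ₹210.

₹210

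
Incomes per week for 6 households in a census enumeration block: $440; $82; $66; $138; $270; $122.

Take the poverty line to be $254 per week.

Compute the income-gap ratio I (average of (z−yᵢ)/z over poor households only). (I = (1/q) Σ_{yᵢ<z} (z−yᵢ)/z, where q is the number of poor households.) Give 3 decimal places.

0.598

Below the line: $66, $82, $122, $138 (q = 4 of N = 6).
Shortfall ratios (z−y)/z: 0.7402, 0.6772, 0.5197, 0.4567; sum = 2.393701.
I averages over the q = 4 poor units only: 2.393701 / 4 = 0.598.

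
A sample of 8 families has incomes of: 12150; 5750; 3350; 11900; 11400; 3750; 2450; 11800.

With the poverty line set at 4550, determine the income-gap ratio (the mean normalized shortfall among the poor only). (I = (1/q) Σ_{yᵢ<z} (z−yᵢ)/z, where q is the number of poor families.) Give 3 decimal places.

Poor units: 2450, 3350, 3750 (q = 3 of N = 8).
Relative gaps: 0.4615, 0.2637, 0.1758; sum = 0.901099.
The income-gap ratio divides by q (the poor only): 0.901099 / 3 = 0.300.

0.300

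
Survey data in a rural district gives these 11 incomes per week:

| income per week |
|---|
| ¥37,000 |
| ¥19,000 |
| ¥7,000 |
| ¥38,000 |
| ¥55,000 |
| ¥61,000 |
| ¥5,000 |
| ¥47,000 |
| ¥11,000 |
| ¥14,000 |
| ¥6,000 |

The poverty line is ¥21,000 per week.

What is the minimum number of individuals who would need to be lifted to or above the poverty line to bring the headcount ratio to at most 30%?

3

Currently q = 6 of N = 11 are below the line (H = 0.545).
A headcount ratio of at most 30% allows at most ⌊0.30 × 11⌋ = 3 poor individuals.
So at least 6 − 3 = 3 must be lifted.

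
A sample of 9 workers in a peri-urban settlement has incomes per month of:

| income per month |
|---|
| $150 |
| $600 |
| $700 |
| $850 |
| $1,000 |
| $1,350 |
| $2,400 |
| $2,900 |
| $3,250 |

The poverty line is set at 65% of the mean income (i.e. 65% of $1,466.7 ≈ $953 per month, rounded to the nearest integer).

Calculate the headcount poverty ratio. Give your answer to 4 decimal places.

4 of the 9 workers have income below $953.
H = 4/9 = 0.4444.

0.4444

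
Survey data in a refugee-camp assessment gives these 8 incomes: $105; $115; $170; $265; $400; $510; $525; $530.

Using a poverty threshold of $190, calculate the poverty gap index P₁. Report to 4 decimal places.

0.1184

Below the line: $105, $115, $170 (q = 3 of N = 8).
Shortfall ratios: (190−105)/190 = 0.4474; (190−115)/190 = 0.3947; (190−170)/190 = 0.1053.
Sum of shortfalls = 0.947368; P₁ averages over all N: 0.947368 / 8 = 0.1184.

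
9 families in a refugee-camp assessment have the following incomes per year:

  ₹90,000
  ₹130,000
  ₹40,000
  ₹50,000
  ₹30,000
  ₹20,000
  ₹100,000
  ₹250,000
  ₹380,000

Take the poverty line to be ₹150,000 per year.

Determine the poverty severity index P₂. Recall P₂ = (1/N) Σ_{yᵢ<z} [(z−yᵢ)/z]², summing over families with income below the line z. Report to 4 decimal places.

0.2958

Poor units: ₹20,000, ₹30,000, ₹40,000, ₹50,000, ₹90,000, ₹100,000, ₹130,000 (q = 7 of N = 9).
Relative gaps: (150000−20000)/150000 = 0.8667; (150000−30000)/150000 = 0.8000; (150000−40000)/150000 = 0.7333; (150000−50000)/150000 = 0.6667; (150000−90000)/150000 = 0.4000; (150000−100000)/150000 = 0.3333; (150000−130000)/150000 = 0.1333.
Squared: 0.7511; 0.6400; 0.5378; 0.4444; 0.1600; 0.1111; 0.0178.
Sum = 2.662222; P₂ = 2.662222 / 9 = 0.2958.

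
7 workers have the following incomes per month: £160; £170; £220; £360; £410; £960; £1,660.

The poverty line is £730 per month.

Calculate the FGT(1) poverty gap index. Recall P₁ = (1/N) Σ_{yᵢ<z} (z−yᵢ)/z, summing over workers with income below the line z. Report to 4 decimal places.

0.4560

Below the line: £160, £170, £220, £360, £410 (q = 5 of N = 7).
Gap ratios (z−y)/z: (730−160)/730 = 0.7808; (730−170)/730 = 0.7671; (730−220)/730 = 0.6986; (730−360)/730 = 0.5068; (730−410)/730 = 0.4384.
Sum of shortfalls = 3.191781; P₁ averages over all N: 3.191781 / 7 = 0.4560.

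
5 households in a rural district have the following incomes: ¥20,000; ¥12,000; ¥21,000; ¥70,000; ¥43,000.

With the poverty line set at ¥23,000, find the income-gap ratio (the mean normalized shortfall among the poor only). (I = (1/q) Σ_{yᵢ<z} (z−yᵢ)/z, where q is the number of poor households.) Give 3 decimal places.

0.232

Incomes under z: ¥12,000, ¥20,000, ¥21,000 (q = 3 of N = 5).
Relative gaps: 0.4783, 0.1304, 0.0870; sum = 0.695652.
The income-gap ratio divides by q (the poor only): 0.695652 / 3 = 0.232.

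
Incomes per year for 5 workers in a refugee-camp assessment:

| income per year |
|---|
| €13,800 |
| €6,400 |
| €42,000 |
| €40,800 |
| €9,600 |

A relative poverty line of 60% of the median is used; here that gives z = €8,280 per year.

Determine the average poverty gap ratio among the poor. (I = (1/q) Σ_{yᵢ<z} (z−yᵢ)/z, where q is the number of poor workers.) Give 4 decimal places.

Below z: €6,400 (q = 1 of N = 5).
Shortfall ratios (z−y)/z: 0.2271; sum = 0.227053.
I averages over the q = 1 poor units only: 0.227053 / 1 = 0.2271.

0.2271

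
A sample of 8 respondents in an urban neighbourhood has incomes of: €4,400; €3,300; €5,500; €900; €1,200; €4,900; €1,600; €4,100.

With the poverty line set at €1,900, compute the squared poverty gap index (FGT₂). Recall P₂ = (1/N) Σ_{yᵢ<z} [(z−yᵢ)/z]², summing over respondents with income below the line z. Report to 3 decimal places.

Below z: €900, €1,200, €1,600 (q = 3 of N = 8).
Gap ratios (z−y)/z: (1900−900)/1900 = 0.5263; (1900−1200)/1900 = 0.3684; (1900−1600)/1900 = 0.1579.
Squared: 0.2770; 0.1357; 0.0249.
Sum = 0.437673; P₂ = 0.437673 / 8 = 0.055.

0.055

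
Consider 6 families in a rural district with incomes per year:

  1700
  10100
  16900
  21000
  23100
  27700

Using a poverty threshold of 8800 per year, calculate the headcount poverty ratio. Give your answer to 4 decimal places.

0.1667

1 of the 6 families have income below 8800.
H = 1/6 = 0.1667.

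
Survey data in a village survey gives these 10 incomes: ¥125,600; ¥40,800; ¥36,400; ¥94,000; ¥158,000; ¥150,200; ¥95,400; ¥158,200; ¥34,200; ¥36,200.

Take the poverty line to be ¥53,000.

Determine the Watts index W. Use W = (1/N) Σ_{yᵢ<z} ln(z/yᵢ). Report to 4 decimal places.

Incomes under z: ¥34,200, ¥36,200, ¥36,400, ¥40,800 (q = 4 of N = 10).
ln(z/y) terms: ln(53000/34200) = 0.4381; ln(53000/36200) = 0.3812; ln(53000/36400) = 0.3757; ln(53000/40800) = 0.2616.
W = 1.456632 / 10 = 0.1457.

0.1457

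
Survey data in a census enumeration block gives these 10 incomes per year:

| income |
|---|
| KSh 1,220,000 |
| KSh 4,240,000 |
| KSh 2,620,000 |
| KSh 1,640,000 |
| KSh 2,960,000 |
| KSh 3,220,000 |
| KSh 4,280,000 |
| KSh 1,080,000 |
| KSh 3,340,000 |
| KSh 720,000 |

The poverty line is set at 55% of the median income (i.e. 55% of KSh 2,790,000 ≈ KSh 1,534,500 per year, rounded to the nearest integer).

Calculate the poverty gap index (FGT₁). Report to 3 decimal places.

Poor units: KSh 720,000, KSh 1,080,000, KSh 1,220,000 (q = 3 of N = 10).
Gap ratios (z−y)/z: (1534500−720000)/1534500 = 0.5308; (1534500−1080000)/1534500 = 0.2962; (1534500−1220000)/1534500 = 0.2050.
Σ = 1.031932. Dividing by the full population N = 10 gives P₁ = 0.103.

0.103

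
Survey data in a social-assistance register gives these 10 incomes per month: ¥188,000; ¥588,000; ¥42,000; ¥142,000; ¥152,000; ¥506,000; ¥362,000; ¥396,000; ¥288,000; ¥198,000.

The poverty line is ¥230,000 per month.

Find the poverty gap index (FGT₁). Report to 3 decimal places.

Poor units: ¥42,000, ¥142,000, ¥152,000, ¥188,000, ¥198,000 (q = 5 of N = 10).
Shortfall ratios: (230000−42000)/230000 = 0.8174; (230000−142000)/230000 = 0.3826; (230000−152000)/230000 = 0.3391; (230000−188000)/230000 = 0.1826; (230000−198000)/230000 = 0.1391.
Σ = 1.860870. Dividing by the full population N = 10 gives P₁ = 0.186.

0.186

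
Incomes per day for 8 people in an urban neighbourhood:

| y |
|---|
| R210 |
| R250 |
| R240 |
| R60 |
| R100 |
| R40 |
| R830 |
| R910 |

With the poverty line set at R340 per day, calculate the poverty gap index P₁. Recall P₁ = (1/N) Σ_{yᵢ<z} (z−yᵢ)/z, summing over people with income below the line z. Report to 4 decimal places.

0.4191

Below z: R40, R60, R100, R210, R240, R250 (q = 6 of N = 8).
Gap ratios (z−y)/z: (340−40)/340 = 0.8824; (340−60)/340 = 0.8235; (340−100)/340 = 0.7059; (340−210)/340 = 0.3824; (340−240)/340 = 0.2941; (340−250)/340 = 0.2647.
Σ = 3.352941. Dividing by the full population N = 8 gives P₁ = 0.4191.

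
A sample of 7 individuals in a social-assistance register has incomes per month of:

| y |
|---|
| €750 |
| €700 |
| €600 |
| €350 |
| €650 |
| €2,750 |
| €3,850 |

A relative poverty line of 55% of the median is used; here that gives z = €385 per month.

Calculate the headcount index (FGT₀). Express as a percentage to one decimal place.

1 of the 7 individuals have income below €385.
H = 1/7 = 14.3%.

14.3%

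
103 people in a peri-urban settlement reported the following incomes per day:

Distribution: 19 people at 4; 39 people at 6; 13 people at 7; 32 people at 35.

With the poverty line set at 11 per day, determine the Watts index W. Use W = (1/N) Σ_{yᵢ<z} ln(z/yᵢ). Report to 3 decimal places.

Below z: 19×4, 39×6, 13×7 (q = 71 of N = 103).
ln(z/y) terms: ln(11/4) = 1.0116 (×19); ln(11/6) = 0.6061 (×39); ln(11/7) = 0.4520 (×13).
W = 48.735520 / 103 = 0.473.

0.473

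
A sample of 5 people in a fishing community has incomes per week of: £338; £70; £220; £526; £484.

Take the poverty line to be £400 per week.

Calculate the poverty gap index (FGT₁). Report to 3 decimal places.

0.286

Poor units: £70, £220, £338 (q = 3 of N = 5).
Gap ratios (z−y)/z: (400−70)/400 = 0.8250; (400−220)/400 = 0.4500; (400−338)/400 = 0.1550.
Σ = 1.430000. Dividing by the full population N = 5 gives P₁ = 0.286.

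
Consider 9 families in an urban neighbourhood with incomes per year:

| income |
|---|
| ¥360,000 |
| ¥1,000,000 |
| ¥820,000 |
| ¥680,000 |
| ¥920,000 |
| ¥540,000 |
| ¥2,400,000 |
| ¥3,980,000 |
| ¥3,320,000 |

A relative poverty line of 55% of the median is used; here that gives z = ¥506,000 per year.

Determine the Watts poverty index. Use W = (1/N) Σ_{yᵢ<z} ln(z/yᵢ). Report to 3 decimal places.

Below the line: ¥360,000 (q = 1 of N = 9).
Log shortfalls: ln(506000/360000) = 0.3404.
W = 0.340433 / 9 = 0.038.

0.038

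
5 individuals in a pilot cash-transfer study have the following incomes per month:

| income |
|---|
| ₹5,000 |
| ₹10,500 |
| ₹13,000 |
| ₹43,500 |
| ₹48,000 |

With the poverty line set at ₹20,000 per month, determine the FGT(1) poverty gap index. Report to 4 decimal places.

0.3150

Incomes under z: ₹5,000, ₹10,500, ₹13,000 (q = 3 of N = 5).
Normalized shortfalls: (20000−5000)/20000 = 0.7500; (20000−10500)/20000 = 0.4750; (20000−13000)/20000 = 0.3500.
Sum of shortfalls = 1.575000; P₁ averages over all N: 1.575000 / 5 = 0.3150.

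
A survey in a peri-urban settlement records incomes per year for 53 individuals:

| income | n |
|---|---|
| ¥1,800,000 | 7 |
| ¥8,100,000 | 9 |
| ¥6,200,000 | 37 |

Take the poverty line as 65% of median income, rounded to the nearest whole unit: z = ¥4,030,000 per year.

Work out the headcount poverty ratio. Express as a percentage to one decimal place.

13.2%

7 of the 53 individuals have income below ¥4,030,000.
H = 7/53 = 13.2%.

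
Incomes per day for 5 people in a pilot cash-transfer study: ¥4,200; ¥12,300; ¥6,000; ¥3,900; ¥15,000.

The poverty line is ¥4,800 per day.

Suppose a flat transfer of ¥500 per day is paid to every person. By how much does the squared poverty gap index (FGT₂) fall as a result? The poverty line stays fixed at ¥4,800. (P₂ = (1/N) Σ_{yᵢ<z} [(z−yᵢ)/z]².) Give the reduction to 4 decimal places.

0.0087

Before: below the line — ¥3,900, ¥4,200; squared poverty gap index (FGT₂) = 0.010156.
After the ¥500 transfer: below the line — ¥4,400, ¥4,700; squared poverty gap index (FGT₂) = 0.001476.
Reduction = 0.010156 − 0.001476 = 0.0087.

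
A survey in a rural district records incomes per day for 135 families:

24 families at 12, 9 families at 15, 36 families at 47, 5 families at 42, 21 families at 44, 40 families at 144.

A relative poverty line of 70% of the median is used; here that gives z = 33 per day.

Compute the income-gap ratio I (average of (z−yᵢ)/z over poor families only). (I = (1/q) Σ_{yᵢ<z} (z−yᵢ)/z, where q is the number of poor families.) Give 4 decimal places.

Poor units: 24×12, 9×15 (q = 33 of N = 135).
Shortfall ratios (z−y)/z: 0.6364 (×24), 0.5455 (×9); sum = 20.181818.
The income-gap ratio divides by q (the poor only): 20.181818 / 33 = 0.6116.

0.6116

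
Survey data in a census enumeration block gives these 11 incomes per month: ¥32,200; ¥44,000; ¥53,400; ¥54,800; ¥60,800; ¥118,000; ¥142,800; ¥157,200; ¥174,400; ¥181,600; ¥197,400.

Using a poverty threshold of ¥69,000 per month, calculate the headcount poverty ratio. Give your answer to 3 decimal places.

0.455

5 of the 11 individuals have income below ¥69,000.
H = 5/11 = 0.455.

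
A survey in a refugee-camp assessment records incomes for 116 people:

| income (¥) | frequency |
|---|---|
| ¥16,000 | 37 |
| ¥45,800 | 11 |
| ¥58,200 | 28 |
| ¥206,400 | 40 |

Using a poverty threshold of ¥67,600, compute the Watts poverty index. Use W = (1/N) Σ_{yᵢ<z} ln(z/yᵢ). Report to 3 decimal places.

0.533

Below z: 37×¥16,000, 11×¥45,800, 28×¥58,200 (q = 76 of N = 116).
ln(z/y) terms: ln(67600/16000) = 1.4410 (×37); ln(67600/45800) = 0.3893 (×11); ln(67600/58200) = 0.1497 (×28).
W = 61.792509 / 116 = 0.533.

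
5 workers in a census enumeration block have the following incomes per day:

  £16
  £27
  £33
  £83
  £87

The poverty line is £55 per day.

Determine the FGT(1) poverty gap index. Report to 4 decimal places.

Below z: £16, £27, £33 (q = 3 of N = 5).
Normalized shortfalls: (55−16)/55 = 0.7091; (55−27)/55 = 0.5091; (55−33)/55 = 0.4000.
Sum of shortfalls = 1.618182; P₁ averages over all N: 1.618182 / 5 = 0.3236.

0.3236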